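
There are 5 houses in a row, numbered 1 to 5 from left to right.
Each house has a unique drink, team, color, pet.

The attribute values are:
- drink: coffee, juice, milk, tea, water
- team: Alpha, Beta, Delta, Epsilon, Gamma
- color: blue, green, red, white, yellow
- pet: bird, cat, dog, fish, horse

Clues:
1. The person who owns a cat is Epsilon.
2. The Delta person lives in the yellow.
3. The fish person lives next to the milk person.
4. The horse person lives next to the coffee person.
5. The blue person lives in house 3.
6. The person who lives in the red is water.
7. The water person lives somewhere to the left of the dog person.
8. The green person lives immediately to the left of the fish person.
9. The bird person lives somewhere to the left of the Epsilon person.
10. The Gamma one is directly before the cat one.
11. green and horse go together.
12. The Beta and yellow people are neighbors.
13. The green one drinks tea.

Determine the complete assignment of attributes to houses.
Solution:

House | Drink | Team | Color | Pet
----------------------------------
  1   | tea | Beta | green | horse
  2   | coffee | Delta | yellow | fish
  3   | milk | Gamma | blue | bird
  4   | water | Epsilon | red | cat
  5   | juice | Alpha | white | dog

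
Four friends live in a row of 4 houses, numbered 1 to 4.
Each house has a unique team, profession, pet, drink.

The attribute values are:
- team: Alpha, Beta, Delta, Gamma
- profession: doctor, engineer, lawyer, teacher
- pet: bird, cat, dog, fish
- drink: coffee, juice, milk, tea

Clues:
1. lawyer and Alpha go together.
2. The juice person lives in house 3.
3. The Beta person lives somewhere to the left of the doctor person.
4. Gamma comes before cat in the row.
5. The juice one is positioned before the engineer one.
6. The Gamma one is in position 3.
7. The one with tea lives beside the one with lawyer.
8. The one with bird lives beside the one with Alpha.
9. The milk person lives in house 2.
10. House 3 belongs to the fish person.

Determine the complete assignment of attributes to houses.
Solution:

House | Team | Profession | Pet | Drink
---------------------------------------
  1   | Beta | teacher | bird | tea
  2   | Alpha | lawyer | dog | milk
  3   | Gamma | doctor | fish | juice
  4   | Delta | engineer | cat | coffee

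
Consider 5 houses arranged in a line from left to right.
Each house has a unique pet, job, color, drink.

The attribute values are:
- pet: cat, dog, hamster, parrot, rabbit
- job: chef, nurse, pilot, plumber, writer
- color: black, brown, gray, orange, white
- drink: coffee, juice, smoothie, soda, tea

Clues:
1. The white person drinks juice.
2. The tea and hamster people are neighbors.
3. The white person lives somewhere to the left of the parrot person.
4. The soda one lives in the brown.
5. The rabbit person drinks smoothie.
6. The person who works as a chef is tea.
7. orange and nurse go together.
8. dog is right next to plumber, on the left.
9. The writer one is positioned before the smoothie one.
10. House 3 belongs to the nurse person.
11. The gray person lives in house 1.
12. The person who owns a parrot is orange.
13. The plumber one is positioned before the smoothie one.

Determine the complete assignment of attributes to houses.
Solution:

House | Pet | Job | Color | Drink
---------------------------------
  1   | dog | chef | gray | tea
  2   | hamster | plumber | white | juice
  3   | parrot | nurse | orange | coffee
  4   | cat | writer | brown | soda
  5   | rabbit | pilot | black | smoothie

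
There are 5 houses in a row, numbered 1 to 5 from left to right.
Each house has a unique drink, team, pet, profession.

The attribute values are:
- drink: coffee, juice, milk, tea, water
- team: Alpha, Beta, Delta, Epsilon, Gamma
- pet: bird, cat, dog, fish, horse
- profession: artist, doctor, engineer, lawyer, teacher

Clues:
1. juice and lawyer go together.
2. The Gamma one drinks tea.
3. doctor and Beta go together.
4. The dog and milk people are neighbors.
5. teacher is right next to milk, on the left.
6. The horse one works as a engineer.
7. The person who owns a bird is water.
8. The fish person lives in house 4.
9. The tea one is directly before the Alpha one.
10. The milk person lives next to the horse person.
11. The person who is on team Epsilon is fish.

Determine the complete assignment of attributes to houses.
Solution:

House | Drink | Team | Pet | Profession
---------------------------------------
  1   | tea | Gamma | dog | teacher
  2   | milk | Alpha | cat | artist
  3   | coffee | Delta | horse | engineer
  4   | juice | Epsilon | fish | lawyer
  5   | water | Beta | bird | doctor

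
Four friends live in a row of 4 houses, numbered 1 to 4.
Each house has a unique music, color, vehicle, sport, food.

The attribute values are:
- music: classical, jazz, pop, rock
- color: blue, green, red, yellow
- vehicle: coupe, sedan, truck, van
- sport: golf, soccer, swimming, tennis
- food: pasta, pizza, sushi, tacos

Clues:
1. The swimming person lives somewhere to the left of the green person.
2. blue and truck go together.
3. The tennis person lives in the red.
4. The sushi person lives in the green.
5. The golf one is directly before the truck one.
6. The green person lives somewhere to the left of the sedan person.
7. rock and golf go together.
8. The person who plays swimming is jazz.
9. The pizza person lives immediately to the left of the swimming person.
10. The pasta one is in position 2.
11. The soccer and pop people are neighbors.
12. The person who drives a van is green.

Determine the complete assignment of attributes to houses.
Solution:

House | Music | Color | Vehicle | Sport | Food
----------------------------------------------
  1   | rock | yellow | coupe | golf | pizza
  2   | jazz | blue | truck | swimming | pasta
  3   | classical | green | van | soccer | sushi
  4   | pop | red | sedan | tennis | tacos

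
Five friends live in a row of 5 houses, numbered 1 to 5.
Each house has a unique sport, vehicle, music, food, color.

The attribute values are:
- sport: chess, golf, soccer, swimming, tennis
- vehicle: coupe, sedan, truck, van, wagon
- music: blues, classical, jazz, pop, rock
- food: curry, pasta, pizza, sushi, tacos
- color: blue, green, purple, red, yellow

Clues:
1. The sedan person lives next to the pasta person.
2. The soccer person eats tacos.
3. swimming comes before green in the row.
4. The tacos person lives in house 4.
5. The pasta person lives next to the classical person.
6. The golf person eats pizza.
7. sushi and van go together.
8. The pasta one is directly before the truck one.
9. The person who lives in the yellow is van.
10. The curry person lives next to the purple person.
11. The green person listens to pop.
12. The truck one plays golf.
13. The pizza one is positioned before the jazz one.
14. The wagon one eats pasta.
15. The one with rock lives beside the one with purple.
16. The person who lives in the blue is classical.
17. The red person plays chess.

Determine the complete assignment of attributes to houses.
Solution:

House | Sport | Vehicle | Music | Food | Color
----------------------------------------------
  1   | chess | sedan | rock | curry | red
  2   | swimming | wagon | blues | pasta | purple
  3   | golf | truck | classical | pizza | blue
  4   | soccer | coupe | pop | tacos | green
  5   | tennis | van | jazz | sushi | yellow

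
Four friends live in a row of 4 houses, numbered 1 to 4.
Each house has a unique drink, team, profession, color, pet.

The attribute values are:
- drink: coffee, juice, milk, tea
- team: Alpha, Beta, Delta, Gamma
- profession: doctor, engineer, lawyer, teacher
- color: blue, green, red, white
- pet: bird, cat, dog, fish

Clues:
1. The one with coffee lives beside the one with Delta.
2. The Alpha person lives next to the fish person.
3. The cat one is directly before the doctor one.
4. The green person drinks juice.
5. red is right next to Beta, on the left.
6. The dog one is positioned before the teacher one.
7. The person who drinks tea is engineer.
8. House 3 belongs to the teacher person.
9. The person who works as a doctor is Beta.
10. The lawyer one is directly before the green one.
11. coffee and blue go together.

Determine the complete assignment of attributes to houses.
Solution:

House | Drink | Team | Profession | Color | Pet
-----------------------------------------------
  1   | milk | Gamma | lawyer | red | cat
  2   | juice | Beta | doctor | green | dog
  3   | coffee | Alpha | teacher | blue | bird
  4   | tea | Delta | engineer | white | fish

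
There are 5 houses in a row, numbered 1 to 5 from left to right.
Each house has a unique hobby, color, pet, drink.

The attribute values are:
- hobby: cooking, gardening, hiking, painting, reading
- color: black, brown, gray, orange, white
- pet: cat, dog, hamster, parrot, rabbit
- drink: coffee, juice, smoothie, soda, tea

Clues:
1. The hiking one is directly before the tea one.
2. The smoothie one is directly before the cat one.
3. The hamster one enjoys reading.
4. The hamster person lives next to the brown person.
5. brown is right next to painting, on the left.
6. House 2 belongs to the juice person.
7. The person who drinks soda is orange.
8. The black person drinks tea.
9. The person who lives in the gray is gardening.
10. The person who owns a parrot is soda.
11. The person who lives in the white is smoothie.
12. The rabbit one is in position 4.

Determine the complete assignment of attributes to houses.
Solution:

House | Hobby | Color | Pet | Drink
-----------------------------------
  1   | reading | white | hamster | smoothie
  2   | hiking | brown | cat | juice
  3   | painting | black | dog | tea
  4   | gardening | gray | rabbit | coffee
  5   | cooking | orange | parrot | soda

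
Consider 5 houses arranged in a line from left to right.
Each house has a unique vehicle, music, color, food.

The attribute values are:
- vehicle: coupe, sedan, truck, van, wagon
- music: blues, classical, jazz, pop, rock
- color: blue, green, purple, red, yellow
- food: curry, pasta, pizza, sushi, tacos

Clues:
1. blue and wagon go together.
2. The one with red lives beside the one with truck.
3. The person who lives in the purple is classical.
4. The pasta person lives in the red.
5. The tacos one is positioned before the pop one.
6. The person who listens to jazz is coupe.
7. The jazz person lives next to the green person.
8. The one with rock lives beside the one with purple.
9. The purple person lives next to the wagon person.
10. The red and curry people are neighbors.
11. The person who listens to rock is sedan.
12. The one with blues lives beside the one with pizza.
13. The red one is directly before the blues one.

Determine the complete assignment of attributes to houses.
Solution:

House | Vehicle | Music | Color | Food
--------------------------------------
  1   | coupe | jazz | red | pasta
  2   | truck | blues | green | curry
  3   | sedan | rock | yellow | pizza
  4   | van | classical | purple | tacos
  5   | wagon | pop | blue | sushi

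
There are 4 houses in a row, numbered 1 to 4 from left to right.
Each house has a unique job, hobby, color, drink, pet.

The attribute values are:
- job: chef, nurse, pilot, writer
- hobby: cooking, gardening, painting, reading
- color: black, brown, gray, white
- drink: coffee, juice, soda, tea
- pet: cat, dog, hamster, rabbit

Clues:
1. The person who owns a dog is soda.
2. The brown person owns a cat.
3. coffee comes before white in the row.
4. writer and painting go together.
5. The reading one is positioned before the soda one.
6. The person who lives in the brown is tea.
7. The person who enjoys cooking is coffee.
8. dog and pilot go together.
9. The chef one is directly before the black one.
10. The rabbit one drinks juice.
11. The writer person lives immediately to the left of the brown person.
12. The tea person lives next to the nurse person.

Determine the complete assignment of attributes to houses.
Solution:

House | Job | Hobby | Color | Drink | Pet
-----------------------------------------
  1   | writer | painting | gray | juice | rabbit
  2   | chef | reading | brown | tea | cat
  3   | nurse | cooking | black | coffee | hamster
  4   | pilot | gardening | white | soda | dog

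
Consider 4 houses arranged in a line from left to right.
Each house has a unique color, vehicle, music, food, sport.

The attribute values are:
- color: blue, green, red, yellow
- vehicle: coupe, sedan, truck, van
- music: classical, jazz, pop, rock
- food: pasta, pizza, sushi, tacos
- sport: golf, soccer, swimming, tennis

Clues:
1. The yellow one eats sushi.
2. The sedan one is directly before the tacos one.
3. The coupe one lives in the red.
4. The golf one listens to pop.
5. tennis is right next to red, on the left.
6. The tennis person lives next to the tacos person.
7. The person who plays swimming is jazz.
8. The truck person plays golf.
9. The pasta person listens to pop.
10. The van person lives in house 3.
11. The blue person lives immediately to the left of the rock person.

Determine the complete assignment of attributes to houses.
Solution:

House | Color | Vehicle | Music | Food | Sport
----------------------------------------------
  1   | blue | sedan | classical | pizza | tennis
  2   | red | coupe | rock | tacos | soccer
  3   | yellow | van | jazz | sushi | swimming
  4   | green | truck | pop | pasta | golf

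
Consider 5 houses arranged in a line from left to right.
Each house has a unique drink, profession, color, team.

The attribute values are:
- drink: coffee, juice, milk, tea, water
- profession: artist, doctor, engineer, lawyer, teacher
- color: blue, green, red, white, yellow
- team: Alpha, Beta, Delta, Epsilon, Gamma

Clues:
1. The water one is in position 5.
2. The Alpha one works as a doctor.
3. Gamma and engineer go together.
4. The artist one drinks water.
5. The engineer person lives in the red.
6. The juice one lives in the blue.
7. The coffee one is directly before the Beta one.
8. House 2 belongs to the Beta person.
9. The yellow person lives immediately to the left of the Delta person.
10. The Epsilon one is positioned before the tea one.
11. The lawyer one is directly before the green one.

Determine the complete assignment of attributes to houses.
Solution:

House | Drink | Profession | Color | Team
-----------------------------------------
  1   | coffee | engineer | red | Gamma
  2   | juice | lawyer | blue | Beta
  3   | milk | teacher | green | Epsilon
  4   | tea | doctor | yellow | Alpha
  5   | water | artist | white | Delta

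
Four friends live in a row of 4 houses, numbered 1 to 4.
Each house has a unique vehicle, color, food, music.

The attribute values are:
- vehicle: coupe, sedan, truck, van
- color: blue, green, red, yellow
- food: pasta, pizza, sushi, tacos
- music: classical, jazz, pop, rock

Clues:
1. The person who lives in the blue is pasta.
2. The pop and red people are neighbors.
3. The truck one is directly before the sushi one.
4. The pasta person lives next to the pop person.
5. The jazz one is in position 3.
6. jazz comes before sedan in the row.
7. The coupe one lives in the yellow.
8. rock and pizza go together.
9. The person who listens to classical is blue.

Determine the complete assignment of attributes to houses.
Solution:

House | Vehicle | Color | Food | Music
--------------------------------------
  1   | truck | blue | pasta | classical
  2   | coupe | yellow | sushi | pop
  3   | van | red | tacos | jazz
  4   | sedan | green | pizza | rock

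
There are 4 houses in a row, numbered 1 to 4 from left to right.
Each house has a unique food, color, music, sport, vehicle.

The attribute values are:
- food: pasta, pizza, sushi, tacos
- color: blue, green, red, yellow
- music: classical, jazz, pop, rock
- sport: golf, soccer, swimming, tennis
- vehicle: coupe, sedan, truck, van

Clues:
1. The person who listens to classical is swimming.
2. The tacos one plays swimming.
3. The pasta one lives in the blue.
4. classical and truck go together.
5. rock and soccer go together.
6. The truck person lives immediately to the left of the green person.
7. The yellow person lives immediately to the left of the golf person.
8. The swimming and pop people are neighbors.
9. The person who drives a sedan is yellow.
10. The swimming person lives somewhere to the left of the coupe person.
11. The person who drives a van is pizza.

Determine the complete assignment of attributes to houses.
Solution:

House | Food | Color | Music | Sport | Vehicle
----------------------------------------------
  1   | tacos | red | classical | swimming | truck
  2   | pizza | green | pop | tennis | van
  3   | sushi | yellow | rock | soccer | sedan
  4   | pasta | blue | jazz | golf | coupe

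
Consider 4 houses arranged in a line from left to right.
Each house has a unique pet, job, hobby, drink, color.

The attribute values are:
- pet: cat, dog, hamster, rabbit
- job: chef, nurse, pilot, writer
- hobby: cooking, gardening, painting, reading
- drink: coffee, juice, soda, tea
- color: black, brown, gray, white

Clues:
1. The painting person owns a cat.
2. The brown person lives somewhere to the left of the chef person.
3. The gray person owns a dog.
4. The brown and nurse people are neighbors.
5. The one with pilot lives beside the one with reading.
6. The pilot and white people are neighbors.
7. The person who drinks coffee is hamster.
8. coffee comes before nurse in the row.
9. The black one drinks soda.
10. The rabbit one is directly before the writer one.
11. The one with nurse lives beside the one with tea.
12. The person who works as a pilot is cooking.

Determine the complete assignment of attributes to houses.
Solution:

House | Pet | Job | Hobby | Drink | Color
-----------------------------------------
  1   | hamster | pilot | cooking | coffee | brown
  2   | rabbit | nurse | reading | juice | white
  3   | dog | writer | gardening | tea | gray
  4   | cat | chef | painting | soda | black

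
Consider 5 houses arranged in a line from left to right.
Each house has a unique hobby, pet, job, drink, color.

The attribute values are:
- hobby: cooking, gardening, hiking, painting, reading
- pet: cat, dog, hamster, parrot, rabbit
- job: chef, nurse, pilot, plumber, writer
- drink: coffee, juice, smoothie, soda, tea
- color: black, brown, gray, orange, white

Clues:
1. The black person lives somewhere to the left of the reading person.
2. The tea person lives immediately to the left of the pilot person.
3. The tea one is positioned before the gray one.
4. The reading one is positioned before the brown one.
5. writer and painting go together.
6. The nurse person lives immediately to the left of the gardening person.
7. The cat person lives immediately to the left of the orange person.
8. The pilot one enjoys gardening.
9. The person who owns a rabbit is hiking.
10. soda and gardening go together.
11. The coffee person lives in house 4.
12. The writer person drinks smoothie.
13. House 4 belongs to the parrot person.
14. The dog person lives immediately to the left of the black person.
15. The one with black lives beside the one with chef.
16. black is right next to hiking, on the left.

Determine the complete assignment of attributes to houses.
Solution:

House | Hobby | Pet | Job | Drink | Color
-----------------------------------------
  1   | cooking | dog | nurse | tea | white
  2   | gardening | cat | pilot | soda | black
  3   | hiking | rabbit | chef | juice | orange
  4   | reading | parrot | plumber | coffee | gray
  5   | painting | hamster | writer | smoothie | brown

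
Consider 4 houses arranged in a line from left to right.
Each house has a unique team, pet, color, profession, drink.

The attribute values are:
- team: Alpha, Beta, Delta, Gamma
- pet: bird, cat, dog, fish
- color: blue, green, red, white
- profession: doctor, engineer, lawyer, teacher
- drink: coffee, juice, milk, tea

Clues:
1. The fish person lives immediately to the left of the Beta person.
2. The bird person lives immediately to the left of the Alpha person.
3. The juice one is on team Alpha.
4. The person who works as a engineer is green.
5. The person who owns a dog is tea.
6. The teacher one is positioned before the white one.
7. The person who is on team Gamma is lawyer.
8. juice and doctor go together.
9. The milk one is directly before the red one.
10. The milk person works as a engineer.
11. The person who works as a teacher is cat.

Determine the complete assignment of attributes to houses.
Solution:

House | Team | Pet | Color | Profession | Drink
-----------------------------------------------
  1   | Delta | bird | green | engineer | milk
  2   | Alpha | fish | red | doctor | juice
  3   | Beta | cat | blue | teacher | coffee
  4   | Gamma | dog | white | lawyer | tea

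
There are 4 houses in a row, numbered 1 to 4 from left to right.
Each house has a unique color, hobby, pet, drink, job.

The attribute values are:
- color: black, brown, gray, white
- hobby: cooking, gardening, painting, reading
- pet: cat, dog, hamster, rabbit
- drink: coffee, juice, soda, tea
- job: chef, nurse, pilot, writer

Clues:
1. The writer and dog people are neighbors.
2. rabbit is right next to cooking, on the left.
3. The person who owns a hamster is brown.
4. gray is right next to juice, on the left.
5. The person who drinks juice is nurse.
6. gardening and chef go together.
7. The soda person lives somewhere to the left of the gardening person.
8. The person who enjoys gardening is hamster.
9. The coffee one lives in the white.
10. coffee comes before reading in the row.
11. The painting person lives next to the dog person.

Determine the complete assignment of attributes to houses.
Solution:

House | Color | Hobby | Pet | Drink | Job
-----------------------------------------
  1   | white | painting | rabbit | coffee | writer
  2   | gray | cooking | dog | soda | pilot
  3   | black | reading | cat | juice | nurse
  4   | brown | gardening | hamster | tea | chef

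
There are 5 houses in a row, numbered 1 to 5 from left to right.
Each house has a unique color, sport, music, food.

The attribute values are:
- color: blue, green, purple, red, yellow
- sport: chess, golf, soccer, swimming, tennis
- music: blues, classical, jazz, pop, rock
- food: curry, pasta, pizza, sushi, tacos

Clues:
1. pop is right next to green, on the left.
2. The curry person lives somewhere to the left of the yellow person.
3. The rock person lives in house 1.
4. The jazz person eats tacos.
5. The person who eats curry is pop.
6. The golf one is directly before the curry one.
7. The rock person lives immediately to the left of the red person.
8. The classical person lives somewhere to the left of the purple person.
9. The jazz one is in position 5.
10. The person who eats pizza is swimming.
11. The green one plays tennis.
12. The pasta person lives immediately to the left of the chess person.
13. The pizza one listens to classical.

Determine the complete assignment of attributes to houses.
Solution:

House | Color | Sport | Music | Food
------------------------------------
  1   | blue | golf | rock | pasta
  2   | red | chess | pop | curry
  3   | green | tennis | blues | sushi
  4   | yellow | swimming | classical | pizza
  5   | purple | soccer | jazz | tacos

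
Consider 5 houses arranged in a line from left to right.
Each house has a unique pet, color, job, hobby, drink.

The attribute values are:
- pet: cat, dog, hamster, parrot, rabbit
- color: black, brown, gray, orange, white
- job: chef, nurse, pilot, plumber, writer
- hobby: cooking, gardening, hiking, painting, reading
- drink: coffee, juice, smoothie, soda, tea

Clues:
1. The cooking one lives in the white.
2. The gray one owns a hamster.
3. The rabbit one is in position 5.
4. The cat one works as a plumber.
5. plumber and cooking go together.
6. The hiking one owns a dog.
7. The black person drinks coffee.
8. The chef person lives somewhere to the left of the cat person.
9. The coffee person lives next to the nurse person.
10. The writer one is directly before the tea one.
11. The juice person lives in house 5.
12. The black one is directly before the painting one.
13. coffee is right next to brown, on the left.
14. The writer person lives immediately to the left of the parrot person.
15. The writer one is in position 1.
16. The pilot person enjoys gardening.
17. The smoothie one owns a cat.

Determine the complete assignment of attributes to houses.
Solution:

House | Pet | Color | Job | Hobby | Drink
-----------------------------------------
  1   | dog | black | writer | hiking | coffee
  2   | parrot | brown | nurse | painting | tea
  3   | hamster | gray | chef | reading | soda
  4   | cat | white | plumber | cooking | smoothie
  5   | rabbit | orange | pilot | gardening | juice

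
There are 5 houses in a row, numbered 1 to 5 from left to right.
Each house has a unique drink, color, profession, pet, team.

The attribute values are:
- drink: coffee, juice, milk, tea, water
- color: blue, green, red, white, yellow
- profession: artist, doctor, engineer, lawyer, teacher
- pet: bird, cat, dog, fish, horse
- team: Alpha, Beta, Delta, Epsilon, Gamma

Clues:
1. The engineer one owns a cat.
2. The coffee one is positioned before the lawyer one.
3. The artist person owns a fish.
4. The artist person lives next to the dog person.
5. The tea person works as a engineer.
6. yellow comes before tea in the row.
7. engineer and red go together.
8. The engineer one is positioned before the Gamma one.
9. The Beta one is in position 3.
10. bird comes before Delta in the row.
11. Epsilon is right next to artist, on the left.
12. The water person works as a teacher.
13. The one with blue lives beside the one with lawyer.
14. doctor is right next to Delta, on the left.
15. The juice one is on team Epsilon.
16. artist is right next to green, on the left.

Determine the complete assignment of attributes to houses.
Solution:

House | Drink | Color | Profession | Pet | Team
-----------------------------------------------
  1   | juice | yellow | doctor | bird | Epsilon
  2   | coffee | blue | artist | fish | Delta
  3   | milk | green | lawyer | dog | Beta
  4   | tea | red | engineer | cat | Alpha
  5   | water | white | teacher | horse | Gamma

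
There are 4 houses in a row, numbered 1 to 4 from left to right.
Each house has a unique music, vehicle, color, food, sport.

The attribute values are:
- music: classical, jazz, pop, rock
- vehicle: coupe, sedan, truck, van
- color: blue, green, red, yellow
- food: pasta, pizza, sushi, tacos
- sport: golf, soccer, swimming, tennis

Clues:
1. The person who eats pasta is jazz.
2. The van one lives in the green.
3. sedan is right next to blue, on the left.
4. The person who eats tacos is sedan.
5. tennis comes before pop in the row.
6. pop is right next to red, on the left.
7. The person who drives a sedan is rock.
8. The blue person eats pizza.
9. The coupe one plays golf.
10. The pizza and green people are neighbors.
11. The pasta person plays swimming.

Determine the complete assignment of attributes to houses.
Solution:

House | Music | Vehicle | Color | Food | Sport
----------------------------------------------
  1   | rock | sedan | yellow | tacos | tennis
  2   | classical | coupe | blue | pizza | golf
  3   | pop | van | green | sushi | soccer
  4   | jazz | truck | red | pasta | swimming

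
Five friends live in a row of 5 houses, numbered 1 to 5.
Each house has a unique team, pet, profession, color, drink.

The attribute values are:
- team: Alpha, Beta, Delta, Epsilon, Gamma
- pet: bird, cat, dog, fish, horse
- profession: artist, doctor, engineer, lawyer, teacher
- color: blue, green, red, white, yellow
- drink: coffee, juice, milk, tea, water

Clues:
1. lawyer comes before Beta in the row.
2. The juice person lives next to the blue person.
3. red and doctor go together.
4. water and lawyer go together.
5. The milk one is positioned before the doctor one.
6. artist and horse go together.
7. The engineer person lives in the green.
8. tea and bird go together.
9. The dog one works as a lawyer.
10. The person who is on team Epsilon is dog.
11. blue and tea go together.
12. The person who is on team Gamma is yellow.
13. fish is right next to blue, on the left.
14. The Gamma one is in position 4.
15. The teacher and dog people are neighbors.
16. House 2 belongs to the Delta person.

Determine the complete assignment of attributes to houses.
Solution:

House | Team | Pet | Profession | Color | Drink
-----------------------------------------------
  1   | Alpha | fish | engineer | green | juice
  2   | Delta | bird | teacher | blue | tea
  3   | Epsilon | dog | lawyer | white | water
  4   | Gamma | horse | artist | yellow | milk
  5   | Beta | cat | doctor | red | coffee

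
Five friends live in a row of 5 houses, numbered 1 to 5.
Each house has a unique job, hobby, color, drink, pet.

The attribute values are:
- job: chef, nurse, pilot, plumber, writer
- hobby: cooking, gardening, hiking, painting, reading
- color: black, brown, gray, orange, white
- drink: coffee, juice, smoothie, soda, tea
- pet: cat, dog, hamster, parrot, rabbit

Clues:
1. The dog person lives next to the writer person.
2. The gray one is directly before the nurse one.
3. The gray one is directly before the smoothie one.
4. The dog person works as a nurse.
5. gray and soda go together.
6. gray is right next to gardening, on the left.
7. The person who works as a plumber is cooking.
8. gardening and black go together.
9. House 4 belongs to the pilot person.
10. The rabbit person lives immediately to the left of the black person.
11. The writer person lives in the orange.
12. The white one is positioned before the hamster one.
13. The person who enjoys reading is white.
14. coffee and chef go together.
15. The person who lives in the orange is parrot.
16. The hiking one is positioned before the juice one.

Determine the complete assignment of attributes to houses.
Solution:

House | Job | Hobby | Color | Drink | Pet
-----------------------------------------
  1   | plumber | cooking | gray | soda | rabbit
  2   | nurse | gardening | black | smoothie | dog
  3   | writer | hiking | orange | tea | parrot
  4   | pilot | reading | white | juice | cat
  5   | chef | painting | brown | coffee | hamster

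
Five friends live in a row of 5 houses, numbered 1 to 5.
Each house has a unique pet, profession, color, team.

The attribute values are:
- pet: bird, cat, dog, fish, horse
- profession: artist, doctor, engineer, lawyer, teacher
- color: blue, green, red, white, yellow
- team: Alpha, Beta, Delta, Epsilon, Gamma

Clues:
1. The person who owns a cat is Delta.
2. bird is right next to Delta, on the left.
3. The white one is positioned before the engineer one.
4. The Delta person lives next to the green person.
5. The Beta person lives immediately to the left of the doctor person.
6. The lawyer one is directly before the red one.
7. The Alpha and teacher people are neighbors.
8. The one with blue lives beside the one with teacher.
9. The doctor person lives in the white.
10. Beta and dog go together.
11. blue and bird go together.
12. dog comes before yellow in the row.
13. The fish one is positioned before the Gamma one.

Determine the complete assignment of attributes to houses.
Solution:

House | Pet | Profession | Color | Team
---------------------------------------
  1   | bird | lawyer | blue | Alpha
  2   | cat | teacher | red | Delta
  3   | dog | artist | green | Beta
  4   | fish | doctor | white | Epsilon
  5   | horse | engineer | yellow | Gamma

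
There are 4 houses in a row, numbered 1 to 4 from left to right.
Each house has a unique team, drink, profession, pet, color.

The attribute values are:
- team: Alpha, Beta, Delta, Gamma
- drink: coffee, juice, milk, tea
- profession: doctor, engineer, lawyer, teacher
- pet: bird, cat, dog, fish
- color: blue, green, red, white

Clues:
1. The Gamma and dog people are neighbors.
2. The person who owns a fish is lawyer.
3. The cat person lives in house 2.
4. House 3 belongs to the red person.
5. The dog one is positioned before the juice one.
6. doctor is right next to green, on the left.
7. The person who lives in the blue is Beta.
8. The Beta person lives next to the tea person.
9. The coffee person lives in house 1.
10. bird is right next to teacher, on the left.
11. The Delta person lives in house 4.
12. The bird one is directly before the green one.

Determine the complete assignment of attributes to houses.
Solution:

House | Team | Drink | Profession | Pet | Color
-----------------------------------------------
  1   | Beta | coffee | doctor | bird | blue
  2   | Gamma | tea | teacher | cat | green
  3   | Alpha | milk | engineer | dog | red
  4   | Delta | juice | lawyer | fish | white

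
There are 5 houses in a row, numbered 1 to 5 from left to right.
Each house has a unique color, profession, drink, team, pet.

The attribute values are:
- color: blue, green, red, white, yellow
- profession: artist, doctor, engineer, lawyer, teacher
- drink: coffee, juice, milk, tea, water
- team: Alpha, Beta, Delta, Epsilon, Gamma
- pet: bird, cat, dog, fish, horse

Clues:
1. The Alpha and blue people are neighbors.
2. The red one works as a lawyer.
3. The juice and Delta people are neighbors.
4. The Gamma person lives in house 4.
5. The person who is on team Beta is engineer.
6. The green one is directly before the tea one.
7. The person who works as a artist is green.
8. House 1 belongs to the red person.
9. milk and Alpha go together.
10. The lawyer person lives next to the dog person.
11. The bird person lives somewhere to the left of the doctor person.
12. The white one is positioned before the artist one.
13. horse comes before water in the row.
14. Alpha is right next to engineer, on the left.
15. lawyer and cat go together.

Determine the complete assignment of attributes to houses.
Solution:

House | Color | Profession | Drink | Team | Pet
-----------------------------------------------
  1   | red | lawyer | milk | Alpha | cat
  2   | blue | engineer | juice | Beta | dog
  3   | white | teacher | coffee | Delta | horse
  4   | green | artist | water | Gamma | bird
  5   | yellow | doctor | tea | Epsilon | fish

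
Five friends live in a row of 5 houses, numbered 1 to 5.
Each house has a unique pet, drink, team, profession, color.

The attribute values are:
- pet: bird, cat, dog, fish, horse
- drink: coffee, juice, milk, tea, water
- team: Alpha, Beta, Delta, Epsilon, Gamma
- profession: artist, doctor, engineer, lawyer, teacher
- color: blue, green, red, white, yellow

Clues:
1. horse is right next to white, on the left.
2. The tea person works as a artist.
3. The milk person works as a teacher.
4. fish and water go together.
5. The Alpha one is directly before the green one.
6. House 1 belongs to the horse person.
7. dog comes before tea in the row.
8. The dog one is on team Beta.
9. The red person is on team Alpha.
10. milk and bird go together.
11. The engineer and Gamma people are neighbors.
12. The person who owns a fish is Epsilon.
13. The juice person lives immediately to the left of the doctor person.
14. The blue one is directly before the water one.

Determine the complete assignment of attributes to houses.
Solution:

House | Pet | Drink | Team | Profession | Color
-----------------------------------------------
  1   | horse | juice | Delta | lawyer | blue
  2   | fish | water | Epsilon | doctor | white
  3   | bird | milk | Alpha | teacher | red
  4   | dog | coffee | Beta | engineer | green
  5   | cat | tea | Gamma | artist | yellow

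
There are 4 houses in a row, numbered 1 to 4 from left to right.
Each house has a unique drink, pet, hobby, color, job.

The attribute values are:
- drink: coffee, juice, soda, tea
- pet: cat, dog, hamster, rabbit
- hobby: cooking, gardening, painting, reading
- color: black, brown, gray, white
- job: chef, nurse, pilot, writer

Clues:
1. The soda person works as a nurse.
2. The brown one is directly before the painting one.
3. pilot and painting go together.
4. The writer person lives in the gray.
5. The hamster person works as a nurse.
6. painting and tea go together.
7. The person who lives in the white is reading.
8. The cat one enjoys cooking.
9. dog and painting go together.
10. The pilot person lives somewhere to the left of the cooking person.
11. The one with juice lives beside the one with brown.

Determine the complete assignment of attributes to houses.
Solution:

House | Drink | Pet | Hobby | Color | Job
-----------------------------------------
  1   | juice | rabbit | reading | white | chef
  2   | soda | hamster | gardening | brown | nurse
  3   | tea | dog | painting | black | pilot
  4   | coffee | cat | cooking | gray | writer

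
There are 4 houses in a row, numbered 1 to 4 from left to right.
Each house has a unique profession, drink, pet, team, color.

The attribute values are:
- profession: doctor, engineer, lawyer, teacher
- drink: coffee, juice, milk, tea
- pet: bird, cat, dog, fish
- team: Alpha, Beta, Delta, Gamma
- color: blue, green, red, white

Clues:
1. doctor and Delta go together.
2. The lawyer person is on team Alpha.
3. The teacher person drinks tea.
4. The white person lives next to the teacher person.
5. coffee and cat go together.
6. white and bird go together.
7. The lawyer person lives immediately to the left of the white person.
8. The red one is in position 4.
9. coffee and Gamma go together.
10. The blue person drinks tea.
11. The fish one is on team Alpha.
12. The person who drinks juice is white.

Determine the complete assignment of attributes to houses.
Solution:

House | Profession | Drink | Pet | Team | Color
-----------------------------------------------
  1   | lawyer | milk | fish | Alpha | green
  2   | doctor | juice | bird | Delta | white
  3   | teacher | tea | dog | Beta | blue
  4   | engineer | coffee | cat | Gamma | red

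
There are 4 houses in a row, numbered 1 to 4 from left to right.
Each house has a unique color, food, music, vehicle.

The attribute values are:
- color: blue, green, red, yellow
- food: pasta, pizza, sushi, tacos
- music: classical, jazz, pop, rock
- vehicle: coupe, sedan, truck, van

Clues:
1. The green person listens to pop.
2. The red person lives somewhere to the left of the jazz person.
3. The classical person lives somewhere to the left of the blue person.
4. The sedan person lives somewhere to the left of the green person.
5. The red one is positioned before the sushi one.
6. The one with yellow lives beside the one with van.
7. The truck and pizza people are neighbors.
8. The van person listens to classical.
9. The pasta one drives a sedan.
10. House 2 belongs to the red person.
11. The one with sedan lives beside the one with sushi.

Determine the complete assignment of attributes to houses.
Solution:

House | Color | Food | Music | Vehicle
--------------------------------------
  1   | yellow | tacos | rock | truck
  2   | red | pizza | classical | van
  3   | blue | pasta | jazz | sedan
  4   | green | sushi | pop | coupe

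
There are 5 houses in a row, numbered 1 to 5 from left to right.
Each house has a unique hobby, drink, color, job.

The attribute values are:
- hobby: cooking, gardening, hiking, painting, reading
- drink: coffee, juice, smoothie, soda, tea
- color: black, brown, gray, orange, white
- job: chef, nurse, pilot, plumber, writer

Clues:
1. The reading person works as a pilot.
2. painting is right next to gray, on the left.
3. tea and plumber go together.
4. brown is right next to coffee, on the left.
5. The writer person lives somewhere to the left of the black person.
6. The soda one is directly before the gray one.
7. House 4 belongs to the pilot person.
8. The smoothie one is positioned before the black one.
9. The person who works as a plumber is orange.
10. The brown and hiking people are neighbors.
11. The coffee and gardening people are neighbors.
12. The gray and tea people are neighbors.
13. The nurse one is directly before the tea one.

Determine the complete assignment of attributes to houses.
Solution:

House | Hobby | Drink | Color | Job
-----------------------------------
  1   | painting | soda | brown | writer
  2   | hiking | coffee | gray | nurse
  3   | gardening | tea | orange | plumber
  4   | reading | smoothie | white | pilot
  5   | cooking | juice | black | chef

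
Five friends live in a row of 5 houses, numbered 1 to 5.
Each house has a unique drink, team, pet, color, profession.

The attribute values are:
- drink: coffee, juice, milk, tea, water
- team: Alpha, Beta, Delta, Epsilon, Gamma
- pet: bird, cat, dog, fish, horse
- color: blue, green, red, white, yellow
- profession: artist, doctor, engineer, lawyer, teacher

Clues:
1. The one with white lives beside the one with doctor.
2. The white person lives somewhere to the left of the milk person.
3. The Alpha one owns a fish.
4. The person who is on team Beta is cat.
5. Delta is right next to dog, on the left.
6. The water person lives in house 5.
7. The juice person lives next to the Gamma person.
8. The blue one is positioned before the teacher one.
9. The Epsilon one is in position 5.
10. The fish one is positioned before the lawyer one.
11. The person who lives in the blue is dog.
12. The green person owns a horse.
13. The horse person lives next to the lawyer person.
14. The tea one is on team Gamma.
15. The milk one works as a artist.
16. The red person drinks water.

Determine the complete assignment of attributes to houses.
Solution:

House | Drink | Team | Pet | Color | Profession
-----------------------------------------------
  1   | coffee | Alpha | fish | white | engineer
  2   | juice | Delta | horse | green | doctor
  3   | tea | Gamma | dog | blue | lawyer
  4   | milk | Beta | cat | yellow | artist
  5   | water | Epsilon | bird | red | teacher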